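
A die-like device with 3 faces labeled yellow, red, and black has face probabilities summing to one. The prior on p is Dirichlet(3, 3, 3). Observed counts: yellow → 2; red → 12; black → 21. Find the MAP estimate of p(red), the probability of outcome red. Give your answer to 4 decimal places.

The posterior is Dirichlet(αᵢ + nᵢ) = Dirichlet(5, 15, 24).
For a Dirichlet(a₁,…,a_K) with all aᵢ > 1, the mode has j-th component (aⱼ − 1)/(Σaᵢ − K).
Here Σaᵢ = 44 and K = 3, so p(red) = (15 − 1)/(44 − 3) = 14/41 ≈ 0.3415.

MAP estimate of p(red) = 0.3415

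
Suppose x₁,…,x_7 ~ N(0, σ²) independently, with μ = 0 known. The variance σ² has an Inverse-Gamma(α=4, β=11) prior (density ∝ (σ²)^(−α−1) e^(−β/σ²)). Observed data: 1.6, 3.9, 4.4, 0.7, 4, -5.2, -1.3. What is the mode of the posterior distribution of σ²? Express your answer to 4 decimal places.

Sum of squared deviations about the known mean: SS = (1.6−0)² + (3.9−0)² + (4.4−0)² + (0.7−0)² + (4−0)² + (-5.2−0)² + (-1.3−0)² = 82.35.
The Normal likelihood contributes (σ²)^(−n/2) exp(−SS/(2σ²)), so the posterior is Inverse-Gamma(α + n/2, β + SS/2) = Inverse-Gamma(7.5, 52.175).
The mode of Inverse-Gamma(a, b) is b/(a+1) = 52.175/8.5 ≈ 6.1382.

σ̂²_MAP = 6.1382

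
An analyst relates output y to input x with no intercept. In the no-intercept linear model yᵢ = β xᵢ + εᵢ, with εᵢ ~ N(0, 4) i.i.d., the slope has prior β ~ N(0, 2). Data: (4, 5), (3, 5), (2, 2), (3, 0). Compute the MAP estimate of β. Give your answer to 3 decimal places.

β̂_MAP = 0.975

log p(β | y) = −Σ(yᵢ − βxᵢ)²/(2·4) − β²/(2·2) + const.
Setting the derivative to zero: Σxᵢ(yᵢ − βxᵢ)/4 − β/2 = 0, so β = Σxᵢyᵢ / (Σxᵢ² + σ²/τ²).
Σxᵢyᵢ = 4·5 + 3·5 + 2·2 + 3·0 = 39; Σxᵢ² = 38; σ²/τ² = 2.
β̂_MAP = 39 / (38 + 2) = 39/40 ≈ 0.975.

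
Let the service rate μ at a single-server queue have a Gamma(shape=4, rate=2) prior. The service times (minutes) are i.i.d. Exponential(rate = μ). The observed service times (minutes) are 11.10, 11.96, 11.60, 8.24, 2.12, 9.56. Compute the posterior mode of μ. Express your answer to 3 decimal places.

μ̂_MAP = 0.159

The Exponential(rate=μ) likelihood is ∝ μ^n e^(−μΣtᵢ). Here n = 6 and Σtᵢ = 11.10 + 11.96 + 11.60 + 8.24 + 2.12 + 9.56 = 54.58.
Posterior ∝ μ^3e^(−2μ) · μ^6e^(−54.58μ) = μ^9e^(−56.58μ), i.e. Gamma(10, 56.58).
Mode = (a−1)/b = 9/56.58 ≈ 0.159.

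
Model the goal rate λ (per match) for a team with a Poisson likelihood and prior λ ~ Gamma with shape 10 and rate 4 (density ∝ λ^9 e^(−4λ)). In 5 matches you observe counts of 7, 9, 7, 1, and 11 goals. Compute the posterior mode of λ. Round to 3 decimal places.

Σxᵢ = 7+9+7+1+11 = 35, with n = 5.
Posterior ∝ λ^9e^(−4λ) · λ^35e^(−5λ) = λ^44e^(−9λ), i.e. Gamma(shape=45, rate=9).
The mode of a Gamma(a, b) with a ≥ 1 (shape–rate) is (a−1)/b = 44/9 ≈ 4.889.

λ̂_MAP = 4.889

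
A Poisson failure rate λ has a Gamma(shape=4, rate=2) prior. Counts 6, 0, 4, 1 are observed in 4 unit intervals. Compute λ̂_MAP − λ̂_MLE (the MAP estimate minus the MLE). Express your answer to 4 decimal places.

Σxᵢ = 11. Posterior is Gamma(15, 6); MAP = (15−1)/6 = 14/6 ≈ 2.33333.
MLE = x̄ = 11/4 ≈ 2.75000.
Difference = 14/6 − 11/4 = -5/12 ≈ -0.4167.

MAP − MLE = -0.4167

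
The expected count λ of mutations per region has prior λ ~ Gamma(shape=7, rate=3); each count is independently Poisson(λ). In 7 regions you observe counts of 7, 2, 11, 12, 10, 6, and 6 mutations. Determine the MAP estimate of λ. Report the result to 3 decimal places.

λ̂_MAP = 6.000

Σxᵢ = 7+2+11+12+10+6+6 = 54, with n = 7.
Posterior ∝ λ^6e^(−3λ) · λ^54e^(−7λ) = λ^60e^(−10λ), i.e. Gamma(shape=61, rate=10).
The mode of a Gamma(a, b) with a ≥ 1 (shape–rate) is (a−1)/b = 60/10 ≈ 6.000.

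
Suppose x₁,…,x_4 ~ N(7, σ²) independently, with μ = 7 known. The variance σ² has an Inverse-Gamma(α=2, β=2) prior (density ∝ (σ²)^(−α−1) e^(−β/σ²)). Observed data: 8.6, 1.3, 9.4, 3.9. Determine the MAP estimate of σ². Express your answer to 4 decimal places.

σ̂²_MAP = 5.4420

Sum of squared deviations about the known mean: SS = (8.6−7)² + (1.3−7)² + (9.4−7)² + (3.9−7)² = 50.42.
The Normal likelihood contributes (σ²)^(−n/2) exp(−SS/(2σ²)), so the posterior is Inverse-Gamma(α + n/2, β + SS/2) = Inverse-Gamma(4, 27.21).
The mode of Inverse-Gamma(a, b) is b/(a+1) = 27.21/5 ≈ 5.4420.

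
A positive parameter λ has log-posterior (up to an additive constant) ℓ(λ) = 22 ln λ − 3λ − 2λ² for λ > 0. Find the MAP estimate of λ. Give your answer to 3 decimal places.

ℓ'(λ) = 22/λ − 3 − 4λ. Setting this to zero and multiplying by λ: 4λ² + 3λ − 22 = 0.
λ = (−3 + √(3² + 4·4·22)) / (2·4) = (−3 + √361) / 8 = (−3 + 19)/8 = 2.
ℓ''(λ) = −22/λ² − 4 < 0, confirming a maximum.

λ̂_MAP = 2.000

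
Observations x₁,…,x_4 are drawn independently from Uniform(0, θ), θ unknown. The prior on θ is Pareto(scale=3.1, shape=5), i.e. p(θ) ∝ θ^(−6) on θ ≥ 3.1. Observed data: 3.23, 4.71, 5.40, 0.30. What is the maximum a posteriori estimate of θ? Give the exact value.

θ̂_MAP = 5.40

The Uniform(0, θ) likelihood is θ^(−n) for θ ≥ max(xᵢ), zero otherwise. Here max(xᵢ) = 5.40.
Posterior ∝ θ^(−6) · θ^(−4) = θ^(−10) on θ ≥ max(3.1, 5.40) = 5.40.
This density is strictly decreasing in θ, so the posterior mode lies at the lower boundary of the support.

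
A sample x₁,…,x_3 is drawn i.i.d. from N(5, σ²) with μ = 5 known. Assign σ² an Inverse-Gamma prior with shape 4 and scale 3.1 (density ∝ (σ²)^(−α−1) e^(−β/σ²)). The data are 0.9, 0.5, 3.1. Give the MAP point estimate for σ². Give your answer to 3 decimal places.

Sum of squared deviations about the known mean: SS = (0.9−5)² + (0.5−5)² + (3.1−5)² = 40.67.
The Normal likelihood contributes (σ²)^(−n/2) exp(−SS/(2σ²)), so the posterior is Inverse-Gamma(α + n/2, β + SS/2) = Inverse-Gamma(5.5, 23.435).
The mode of Inverse-Gamma(a, b) is b/(a+1) = 23.435/6.5 ≈ 3.605.

σ̂²_MAP = 3.605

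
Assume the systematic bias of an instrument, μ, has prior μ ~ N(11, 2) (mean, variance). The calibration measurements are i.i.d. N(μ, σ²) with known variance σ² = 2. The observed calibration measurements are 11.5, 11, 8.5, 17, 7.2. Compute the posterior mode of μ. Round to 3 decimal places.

n = 5; x̄ = (11.5 + 11 + 8.5 + 17 + 7.2)/5 = 55.2/5 = 11.04.
For a Normal prior and Normal likelihood with known variance, the posterior is Normal; its mode equals its mean, the precision-weighted average.
Prior precision 1/σ₀² = 1/2 = 0.5; data precision n/σ² = 5/2 = 2.5.
μ̂ = (0.5·11 + 2.5·11.04) / (0.5 + 2.5) = 33.1/3 = 331/30 ≈ 11.033.

μ̂_MAP = 11.033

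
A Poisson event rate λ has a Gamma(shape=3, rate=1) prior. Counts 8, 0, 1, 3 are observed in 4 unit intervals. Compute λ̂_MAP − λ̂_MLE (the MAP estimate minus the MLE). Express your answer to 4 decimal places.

MAP − MLE = -0.2000

Σxᵢ = 12. Posterior is Gamma(15, 5); MAP = (15−1)/5 = 14/5 ≈ 2.80000.
MLE = x̄ = 12/4 ≈ 3.00000.
Difference = 14/5 − 12/4 = -1/5 ≈ -0.2000.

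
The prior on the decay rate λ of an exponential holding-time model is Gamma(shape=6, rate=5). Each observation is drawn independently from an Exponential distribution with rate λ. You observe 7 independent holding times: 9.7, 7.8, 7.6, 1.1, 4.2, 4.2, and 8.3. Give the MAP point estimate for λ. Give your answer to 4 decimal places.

λ̂_MAP = 0.2505

The Exponential(rate=λ) likelihood is ∝ λ^n e^(−λΣtᵢ). Here n = 7 and Σtᵢ = 9.7 + 7.8 + 7.6 + 1.1 + 4.2 + 4.2 + 8.3 = 42.9.
Posterior ∝ λ^5e^(−5λ) · λ^7e^(−42.9λ) = λ^12e^(−47.9λ), i.e. Gamma(13, 47.9).
Mode = (a−1)/b = 12/47.9 ≈ 0.2505.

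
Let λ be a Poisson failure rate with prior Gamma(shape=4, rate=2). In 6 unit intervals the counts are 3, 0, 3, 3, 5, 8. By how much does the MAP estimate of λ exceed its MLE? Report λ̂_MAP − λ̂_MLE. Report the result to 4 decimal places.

Σxᵢ = 22. Posterior is Gamma(26, 8); MAP = (26−1)/8 = 25/8 ≈ 3.12500.
MLE = x̄ = 22/6 ≈ 3.66667.
Difference = 25/8 − 22/6 = -13/24 ≈ -0.5417.

MAP − MLE = -0.5417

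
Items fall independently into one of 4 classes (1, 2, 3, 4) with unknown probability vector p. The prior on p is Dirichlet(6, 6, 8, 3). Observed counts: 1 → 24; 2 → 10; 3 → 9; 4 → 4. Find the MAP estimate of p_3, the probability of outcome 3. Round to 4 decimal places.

MAP estimate: 0.2424

The posterior is Dirichlet(αᵢ + nᵢ) = Dirichlet(30, 16, 17, 7).
For a Dirichlet(a₁,…,a_K) with all aᵢ > 1, the mode has j-th component (aⱼ − 1)/(Σaᵢ − K).
Here Σaᵢ = 70 and K = 4, so p_3 = (17 − 1)/(70 − 4) = 16/66 ≈ 0.2424.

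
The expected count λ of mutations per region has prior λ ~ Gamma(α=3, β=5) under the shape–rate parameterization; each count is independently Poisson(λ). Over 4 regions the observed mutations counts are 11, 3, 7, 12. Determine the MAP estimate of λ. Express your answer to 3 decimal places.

λ̂_MAP = 3.889

Σxᵢ = 11+3+7+12 = 33, with n = 4.
Posterior ∝ λ^2e^(−5λ) · λ^33e^(−4λ) = λ^35e^(−9λ), i.e. Gamma(shape=36, rate=9).
The mode of a Gamma(a, b) with a ≥ 1 (shape–rate) is (a−1)/b = 35/9 ≈ 3.889.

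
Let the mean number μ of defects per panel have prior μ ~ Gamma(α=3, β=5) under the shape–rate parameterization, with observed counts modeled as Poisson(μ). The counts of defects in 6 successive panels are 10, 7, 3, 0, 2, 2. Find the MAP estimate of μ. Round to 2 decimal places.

μ̂_MAP = 2.36

Σxᵢ = 10+7+3+0+2+2 = 24, with n = 6.
Posterior ∝ μ^2e^(−5μ) · μ^24e^(−6μ) = μ^26e^(−11μ), i.e. Gamma(shape=27, rate=11).
The mode of a Gamma(a, b) with a ≥ 1 (shape–rate) is (a−1)/b = 26/11 ≈ 2.36.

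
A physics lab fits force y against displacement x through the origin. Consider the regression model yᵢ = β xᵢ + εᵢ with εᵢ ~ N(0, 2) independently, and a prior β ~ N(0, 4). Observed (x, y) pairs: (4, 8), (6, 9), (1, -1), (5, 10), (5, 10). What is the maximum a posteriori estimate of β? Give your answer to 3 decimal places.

β̂_MAP = 1.787

log p(β | y) = −Σ(yᵢ − βxᵢ)²/(2·2) − β²/(2·4) + const.
Setting the derivative to zero: Σxᵢ(yᵢ − βxᵢ)/2 − β/4 = 0, so β = Σxᵢyᵢ / (Σxᵢ² + σ²/τ²).
Σxᵢyᵢ = 4·8 + 6·9 + 1·(-1) + 5·10 + 5·10 = 185; Σxᵢ² = 103; σ²/τ² = 0.5.
β̂_MAP = 185 / (103 + 0.5) = 185/103.5 ≈ 1.787.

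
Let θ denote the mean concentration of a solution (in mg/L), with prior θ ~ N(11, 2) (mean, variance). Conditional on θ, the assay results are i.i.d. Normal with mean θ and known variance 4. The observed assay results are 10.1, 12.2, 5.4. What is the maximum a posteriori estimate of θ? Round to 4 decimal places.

θ̂_MAP = 9.9400

n = 3; x̄ = (10.1 + 12.2 + 5.4)/3 = 27.7/3 = 277/30 ≈ 9.2333.
For a Normal prior and Normal likelihood with known variance, the posterior is Normal; its mode equals its mean, the precision-weighted average.
Prior precision 1/σ₀² = 1/2 = 0.5; data precision n/σ² = 3/4 = 0.75.
θ̂ = (0.5·11 + 0.75·(277/30)) / (0.5 + 0.75) = 12.425/1.25 = 9.9400.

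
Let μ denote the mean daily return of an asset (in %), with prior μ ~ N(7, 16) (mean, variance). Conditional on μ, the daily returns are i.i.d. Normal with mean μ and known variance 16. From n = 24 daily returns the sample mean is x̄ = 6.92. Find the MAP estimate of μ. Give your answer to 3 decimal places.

μ̂_MAP = 6.923

n = 24, x̄ = 6.92.
For a Normal prior and Normal likelihood with known variance, the posterior is Normal; its mode equals its mean, the precision-weighted average.
Prior precision 1/σ₀² = 1/16 = 0.0625; data precision n/σ² = 24/16 = 1.5.
μ̂ = (0.0625·7 + 1.5·6.92) / (0.0625 + 1.5) = 10.8175/1.5625 = 6.9232 ≈ 6.923.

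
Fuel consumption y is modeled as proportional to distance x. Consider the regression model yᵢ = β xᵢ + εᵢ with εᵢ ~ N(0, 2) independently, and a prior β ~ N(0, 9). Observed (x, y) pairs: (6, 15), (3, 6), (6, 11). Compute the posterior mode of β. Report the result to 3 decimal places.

log p(β | y) = −Σ(yᵢ − βxᵢ)²/(2·2) − β²/(2·9) + const.
Setting the derivative to zero: Σxᵢ(yᵢ − βxᵢ)/2 − β/9 = 0, so β = Σxᵢyᵢ / (Σxᵢ² + σ²/τ²).
Σxᵢyᵢ = 6·15 + 3·6 + 6·11 = 174; Σxᵢ² = 81; σ²/τ² = 2/9.
β̂_MAP = 174 / (81 + 2/9) = 174/(731/9) = 1566/731 ≈ 2.142.

β̂_MAP = 2.142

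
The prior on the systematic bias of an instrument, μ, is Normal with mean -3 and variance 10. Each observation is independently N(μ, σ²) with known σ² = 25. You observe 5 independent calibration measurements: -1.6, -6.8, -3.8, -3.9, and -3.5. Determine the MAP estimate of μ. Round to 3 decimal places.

μ̂_MAP = -3.613

n = 5; x̄ = ((-1.6) + (-6.8) + (-3.8) + (-3.9) + (-3.5))/5 = -19.6/5 = -3.92.
For a Normal prior and Normal likelihood with known variance, the posterior is Normal; its mode equals its mean, the precision-weighted average.
Prior precision 1/σ₀² = 1/10 = 0.1; data precision n/σ² = 5/25 = 0.2.
μ̂ = (0.1·(-3) + 0.2·(-3.92)) / (0.1 + 0.2) = (-1.084)/0.3 = -271/75 ≈ -3.613.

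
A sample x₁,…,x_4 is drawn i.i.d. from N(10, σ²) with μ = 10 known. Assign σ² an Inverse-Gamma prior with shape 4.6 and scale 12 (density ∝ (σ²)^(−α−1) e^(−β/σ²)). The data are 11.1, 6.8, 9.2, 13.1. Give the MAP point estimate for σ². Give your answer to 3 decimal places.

σ̂²_MAP = 3.007

Sum of squared deviations about the known mean: SS = (11.1−10)² + (6.8−10)² + (9.2−10)² + (13.1−10)² = 21.7.
The Normal likelihood contributes (σ²)^(−n/2) exp(−SS/(2σ²)), so the posterior is Inverse-Gamma(α + n/2, β + SS/2) = Inverse-Gamma(6.6, 22.85).
The mode of Inverse-Gamma(a, b) is b/(a+1) = 22.85/7.6 ≈ 3.007.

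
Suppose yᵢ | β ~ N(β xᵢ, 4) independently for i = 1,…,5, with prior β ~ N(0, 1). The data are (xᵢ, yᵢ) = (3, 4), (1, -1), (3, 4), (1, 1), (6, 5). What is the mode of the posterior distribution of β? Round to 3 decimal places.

log p(β | y) = −Σ(yᵢ − βxᵢ)²/(2·4) − β²/(2·1) + const.
Setting the derivative to zero: Σxᵢ(yᵢ − βxᵢ)/4 − β/1 = 0, so β = Σxᵢyᵢ / (Σxᵢ² + σ²/τ²).
Σxᵢyᵢ = 3·4 + 1·(-1) + 3·4 + 1·1 + 6·5 = 54; Σxᵢ² = 56; σ²/τ² = 4.
β̂_MAP = 54 / (56 + 4) = 54/60 ≈ 0.900.

β̂_MAP = 0.900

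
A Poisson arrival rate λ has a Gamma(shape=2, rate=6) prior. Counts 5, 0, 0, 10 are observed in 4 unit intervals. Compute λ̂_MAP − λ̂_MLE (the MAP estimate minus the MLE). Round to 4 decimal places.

MAP − MLE = -2.1500

Σxᵢ = 15. Posterior is Gamma(17, 10); MAP = (17−1)/10 = 16/10 ≈ 1.60000.
MLE = x̄ = 15/4 ≈ 3.75000.
Difference = 16/10 − 15/4 = -43/20 ≈ -2.1500.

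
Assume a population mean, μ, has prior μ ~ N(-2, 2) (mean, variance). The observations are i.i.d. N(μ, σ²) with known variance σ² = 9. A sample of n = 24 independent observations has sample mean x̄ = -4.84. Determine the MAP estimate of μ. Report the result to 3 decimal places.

n = 24, x̄ = -4.84.
For a Normal prior and Normal likelihood with known variance, the posterior is Normal; its mode equals its mean, the precision-weighted average.
Prior precision 1/σ₀² = 1/2 = 0.5; data precision n/σ² = 24/9 = 8/3.
μ̂ = (0.5·(-2) + (8/3)·(-4.84)) / (0.5 + 8/3) = (-1043/75)/(19/6) = -2086/475 ≈ -4.392.

μ̂_MAP = -4.392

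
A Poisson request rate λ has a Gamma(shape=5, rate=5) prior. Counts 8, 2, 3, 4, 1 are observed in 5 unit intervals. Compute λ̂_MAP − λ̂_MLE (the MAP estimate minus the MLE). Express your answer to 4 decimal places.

Σxᵢ = 18. Posterior is Gamma(23, 10); MAP = (23−1)/10 = 22/10 ≈ 2.20000.
MLE = x̄ = 18/5 ≈ 3.60000.
Difference = 22/10 − 18/5 = -7/5 ≈ -1.4000.

MAP − MLE = -1.4000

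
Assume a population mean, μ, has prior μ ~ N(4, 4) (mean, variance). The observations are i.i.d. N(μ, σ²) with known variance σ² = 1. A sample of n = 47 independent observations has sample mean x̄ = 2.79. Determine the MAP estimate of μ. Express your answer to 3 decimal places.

n = 47, x̄ = 2.79.
For a Normal prior and Normal likelihood with known variance, the posterior is Normal; its mode equals its mean, the precision-weighted average.
Prior precision 1/σ₀² = 1/4 = 0.25; data precision n/σ² = 47/1 = 47.
μ̂ = (0.25·4 + 47·2.79) / (0.25 + 47) = 132.13/47.25 = 13213/4725 ≈ 2.796.

μ̂_MAP = 2.796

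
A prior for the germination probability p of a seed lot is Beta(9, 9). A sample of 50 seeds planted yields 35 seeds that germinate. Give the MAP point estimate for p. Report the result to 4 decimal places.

p̂_MAP = 0.6515

Prior: Beta(9, 9).
Data: 35 successes in 50 trials. The binomial likelihood contributes p^35(1−p)^15, so the posterior is Beta(9+35, 9+15) = Beta(44, 24).
For Beta(a, b) with a, b > 1 the mode is (a−1)/(a+b−2) = 43/66 ≈ 0.6515.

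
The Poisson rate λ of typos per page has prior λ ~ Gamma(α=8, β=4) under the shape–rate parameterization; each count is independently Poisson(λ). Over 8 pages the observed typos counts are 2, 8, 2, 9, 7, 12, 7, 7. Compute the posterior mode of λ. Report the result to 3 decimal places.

Σxᵢ = 2+8+2+9+7+12+7+7 = 54, with n = 8.
Posterior ∝ λ^7e^(−4λ) · λ^54e^(−8λ) = λ^61e^(−12λ), i.e. Gamma(shape=62, rate=12).
The mode of a Gamma(a, b) with a ≥ 1 (shape–rate) is (a−1)/b = 61/12 ≈ 5.083.

λ̂_MAP = 5.083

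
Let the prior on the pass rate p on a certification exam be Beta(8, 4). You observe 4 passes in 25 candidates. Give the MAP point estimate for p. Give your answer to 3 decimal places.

p̂_MAP = 0.314

Prior: Beta(8, 4).
Data: 4 successes in 25 trials. The binomial likelihood contributes p^4(1−p)^21, so the posterior is Beta(8+4, 4+21) = Beta(12, 25).
For Beta(a, b) with a, b > 1 the mode is (a−1)/(a+b−2) = 11/35 ≈ 0.314.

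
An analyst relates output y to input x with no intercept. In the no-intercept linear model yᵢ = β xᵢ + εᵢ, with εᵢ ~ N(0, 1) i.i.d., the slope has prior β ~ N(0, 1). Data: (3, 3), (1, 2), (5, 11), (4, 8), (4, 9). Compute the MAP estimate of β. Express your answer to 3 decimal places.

β̂_MAP = 1.971

log p(β | y) = −Σ(yᵢ − βxᵢ)²/(2·1) − β²/(2·1) + const.
Setting the derivative to zero: Σxᵢ(yᵢ − βxᵢ)/1 − β/1 = 0, so β = Σxᵢyᵢ / (Σxᵢ² + σ²/τ²).
Σxᵢyᵢ = 3·3 + 1·2 + 5·11 + 4·8 + 4·9 = 134; Σxᵢ² = 67; σ²/τ² = 1.
β̂_MAP = 134 / (67 + 1) = 134/68 ≈ 1.971.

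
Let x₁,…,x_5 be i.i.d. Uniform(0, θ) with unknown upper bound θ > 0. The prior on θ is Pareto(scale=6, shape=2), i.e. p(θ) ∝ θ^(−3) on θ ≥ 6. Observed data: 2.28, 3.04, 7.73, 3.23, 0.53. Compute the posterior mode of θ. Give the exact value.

The Uniform(0, θ) likelihood is θ^(−n) for θ ≥ max(xᵢ), zero otherwise. Here max(xᵢ) = 7.73.
Posterior ∝ θ^(−3) · θ^(−5) = θ^(−8) on θ ≥ max(6, 7.73) = 7.73.
This density is strictly decreasing in θ, so the posterior mode lies at the lower boundary of the support.

θ̂_MAP = 7.73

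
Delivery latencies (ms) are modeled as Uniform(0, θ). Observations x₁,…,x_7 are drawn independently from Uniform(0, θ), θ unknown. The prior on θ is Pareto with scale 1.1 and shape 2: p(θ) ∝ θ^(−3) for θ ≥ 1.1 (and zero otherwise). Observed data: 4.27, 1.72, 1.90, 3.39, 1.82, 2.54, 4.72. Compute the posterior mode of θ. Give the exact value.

The Uniform(0, θ) likelihood is θ^(−n) for θ ≥ max(xᵢ), zero otherwise. Here max(xᵢ) = 4.72.
Posterior ∝ θ^(−3) · θ^(−7) = θ^(−10) on θ ≥ max(1.1, 4.72) = 4.72.
This density is strictly decreasing in θ, so the posterior mode lies at the lower boundary of the support.

θ̂_MAP = 4.72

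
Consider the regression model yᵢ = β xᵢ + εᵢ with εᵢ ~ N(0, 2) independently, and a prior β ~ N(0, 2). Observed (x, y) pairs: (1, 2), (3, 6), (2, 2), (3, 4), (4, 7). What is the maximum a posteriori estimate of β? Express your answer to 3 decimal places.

log p(β | y) = −Σ(yᵢ − βxᵢ)²/(2·2) − β²/(2·2) + const.
Setting the derivative to zero: Σxᵢ(yᵢ − βxᵢ)/2 − β/2 = 0, so β = Σxᵢyᵢ / (Σxᵢ² + σ²/τ²).
Σxᵢyᵢ = 1·2 + 3·6 + 2·2 + 3·4 + 4·7 = 64; Σxᵢ² = 39; σ²/τ² = 1.
β̂_MAP = 64 / (39 + 1) = 64/40 ≈ 1.600.

β̂_MAP = 1.600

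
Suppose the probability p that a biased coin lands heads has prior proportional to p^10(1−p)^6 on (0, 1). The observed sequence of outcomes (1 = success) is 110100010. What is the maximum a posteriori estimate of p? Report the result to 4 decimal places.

The prior density ∝ p^10(1−p)^6 is the kernel of Beta(11, 7).
Data: 4 successes in 9 trials (from the sequence). The binomial likelihood contributes p^4(1−p)^5, so the posterior is Beta(11+4, 7+5) = Beta(15, 12).
For Beta(a, b) with a, b > 1 the mode is (a−1)/(a+b−2) = 14/25 ≈ 0.5600.

p̂_MAP = 0.5600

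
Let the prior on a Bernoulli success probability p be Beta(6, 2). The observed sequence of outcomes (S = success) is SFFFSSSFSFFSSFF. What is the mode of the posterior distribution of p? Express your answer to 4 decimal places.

Prior: Beta(6, 2).
Data: 7 successes in 15 trials (from the sequence). The binomial likelihood contributes p^7(1−p)^8, so the posterior is Beta(6+7, 2+8) = Beta(13, 10).
For Beta(a, b) with a, b > 1 the mode is (a−1)/(a+b−2) = 12/21 ≈ 0.5714.

p̂_MAP = 0.5714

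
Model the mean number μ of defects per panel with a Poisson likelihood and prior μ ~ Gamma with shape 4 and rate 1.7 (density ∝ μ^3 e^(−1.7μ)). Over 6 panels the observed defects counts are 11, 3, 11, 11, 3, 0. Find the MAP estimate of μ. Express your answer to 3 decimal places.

Σxᵢ = 11+3+11+11+3+0 = 39, with n = 6.
Posterior ∝ μ^3e^(−1.7μ) · μ^39e^(−6μ) = μ^42e^(−7.7μ), i.e. Gamma(shape=43, rate=7.7).
The mode of a Gamma(a, b) with a ≥ 1 (shape–rate) is (a−1)/b = 42/7.7 ≈ 5.455.

μ̂_MAP = 5.455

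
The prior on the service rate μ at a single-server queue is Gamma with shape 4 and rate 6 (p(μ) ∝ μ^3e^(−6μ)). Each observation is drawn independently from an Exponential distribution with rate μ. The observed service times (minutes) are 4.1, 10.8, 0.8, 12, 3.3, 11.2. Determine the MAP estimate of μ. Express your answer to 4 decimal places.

μ̂_MAP = 0.1867

The Exponential(rate=μ) likelihood is ∝ μ^n e^(−μΣtᵢ). Here n = 6 and Σtᵢ = 4.1 + 10.8 + 0.8 + 12 + 3.3 + 11.2 = 42.2.
Posterior ∝ μ^3e^(−6μ) · μ^6e^(−42.2μ) = μ^9e^(−48.2μ), i.e. Gamma(10, 48.2).
Mode = (a−1)/b = 9/48.2 ≈ 0.1867.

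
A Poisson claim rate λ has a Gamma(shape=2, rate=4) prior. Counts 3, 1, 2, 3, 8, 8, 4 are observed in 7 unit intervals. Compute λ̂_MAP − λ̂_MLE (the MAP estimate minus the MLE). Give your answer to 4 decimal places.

Σxᵢ = 29. Posterior is Gamma(31, 11); MAP = (31−1)/11 = 30/11 ≈ 2.72727.
MLE = x̄ = 29/7 ≈ 4.14286.
Difference = 30/11 − 29/7 = -109/77 ≈ -1.4156.

MAP − MLE = -1.4156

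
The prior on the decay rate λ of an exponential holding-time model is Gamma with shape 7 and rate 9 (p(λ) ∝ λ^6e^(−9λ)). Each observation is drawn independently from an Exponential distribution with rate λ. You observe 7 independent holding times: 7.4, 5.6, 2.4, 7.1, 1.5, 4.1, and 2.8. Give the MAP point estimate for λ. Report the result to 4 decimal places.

The Exponential(rate=λ) likelihood is ∝ λ^n e^(−λΣtᵢ). Here n = 7 and Σtᵢ = 7.4 + 5.6 + 2.4 + 7.1 + 1.5 + 4.1 + 2.8 = 30.9.
Posterior ∝ λ^6e^(−9λ) · λ^7e^(−30.9λ) = λ^13e^(−39.9λ), i.e. Gamma(14, 39.9).
Mode = (a−1)/b = 13/39.9 ≈ 0.3258.

λ̂_MAP = 0.3258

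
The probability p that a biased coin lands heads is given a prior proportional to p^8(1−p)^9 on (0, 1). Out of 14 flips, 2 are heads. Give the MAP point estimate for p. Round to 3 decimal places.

p̂_MAP = 0.323

The prior density ∝ p^8(1−p)^9 is the kernel of Beta(9, 10).
Data: 2 successes in 14 trials. The binomial likelihood contributes p^2(1−p)^12, so the posterior is Beta(9+2, 10+12) = Beta(11, 22).
For Beta(a, b) with a, b > 1 the mode is (a−1)/(a+b−2) = 10/31 ≈ 0.323.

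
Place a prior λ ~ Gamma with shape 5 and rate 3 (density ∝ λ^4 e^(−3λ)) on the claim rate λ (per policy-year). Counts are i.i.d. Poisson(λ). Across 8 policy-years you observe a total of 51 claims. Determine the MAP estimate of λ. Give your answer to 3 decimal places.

λ̂_MAP = 5.000

Σxᵢ = 51, n = 8.
Posterior ∝ λ^4e^(−3λ) · λ^51e^(−8λ) = λ^55e^(−11λ), i.e. Gamma(shape=56, rate=11).
The mode of a Gamma(a, b) with a ≥ 1 (shape–rate) is (a−1)/b = 55/11 ≈ 5.000.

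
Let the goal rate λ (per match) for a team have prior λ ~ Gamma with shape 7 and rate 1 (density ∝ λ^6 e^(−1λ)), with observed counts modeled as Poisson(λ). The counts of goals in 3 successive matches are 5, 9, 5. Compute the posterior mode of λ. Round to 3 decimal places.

λ̂_MAP = 6.250

Σxᵢ = 5+9+5 = 19, with n = 3.
Posterior ∝ λ^6e^(−1λ) · λ^19e^(−3λ) = λ^25e^(−4λ), i.e. Gamma(shape=26, rate=4).
The mode of a Gamma(a, b) with a ≥ 1 (shape–rate) is (a−1)/b = 25/4 ≈ 6.250.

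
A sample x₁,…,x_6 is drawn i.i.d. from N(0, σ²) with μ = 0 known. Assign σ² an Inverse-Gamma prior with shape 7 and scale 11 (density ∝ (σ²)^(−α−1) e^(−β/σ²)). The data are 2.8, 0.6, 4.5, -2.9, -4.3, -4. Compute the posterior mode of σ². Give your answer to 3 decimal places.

Sum of squared deviations about the known mean: SS = (2.8−0)² + (0.6−0)² + (4.5−0)² + (-2.9−0)² + (-4.3−0)² + (-4−0)² = 71.35.
The Normal likelihood contributes (σ²)^(−n/2) exp(−SS/(2σ²)), so the posterior is Inverse-Gamma(α + n/2, β + SS/2) = Inverse-Gamma(10, 46.675).
The mode of Inverse-Gamma(a, b) is b/(a+1) = 46.675/11 ≈ 4.243.

σ̂²_MAP = 4.243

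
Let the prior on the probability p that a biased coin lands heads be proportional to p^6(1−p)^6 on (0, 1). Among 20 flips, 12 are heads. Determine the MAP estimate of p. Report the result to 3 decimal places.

p̂_MAP = 0.563

The prior density ∝ p^6(1−p)^6 is the kernel of Beta(7, 7).
Data: 12 successes in 20 trials. The binomial likelihood contributes p^12(1−p)^8, so the posterior is Beta(7+12, 7+8) = Beta(19, 15).
For Beta(a, b) with a, b > 1 the mode is (a−1)/(a+b−2) = 18/32 ≈ 0.563.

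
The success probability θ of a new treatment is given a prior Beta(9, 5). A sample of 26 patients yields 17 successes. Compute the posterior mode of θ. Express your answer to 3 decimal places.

θ̂_MAP = 0.658

Prior: Beta(9, 5).
Data: 17 successes in 26 trials. The binomial likelihood contributes θ^17(1−θ)^9, so the posterior is Beta(9+17, 5+9) = Beta(26, 14).
For Beta(a, b) with a, b > 1 the mode is (a−1)/(a+b−2) = 25/38 ≈ 0.658.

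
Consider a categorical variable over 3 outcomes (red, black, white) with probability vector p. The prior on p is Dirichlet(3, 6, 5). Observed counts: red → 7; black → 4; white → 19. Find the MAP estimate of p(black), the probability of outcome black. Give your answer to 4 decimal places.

MAP estimate of p(black) = 0.2195

The posterior is Dirichlet(αᵢ + nᵢ) = Dirichlet(10, 10, 24).
For a Dirichlet(a₁,…,a_K) with all aᵢ > 1, the mode has j-th component (aⱼ − 1)/(Σaᵢ − K).
Here Σaᵢ = 44 and K = 3, so p(black) = (10 − 1)/(44 − 3) = 9/41 ≈ 0.2195.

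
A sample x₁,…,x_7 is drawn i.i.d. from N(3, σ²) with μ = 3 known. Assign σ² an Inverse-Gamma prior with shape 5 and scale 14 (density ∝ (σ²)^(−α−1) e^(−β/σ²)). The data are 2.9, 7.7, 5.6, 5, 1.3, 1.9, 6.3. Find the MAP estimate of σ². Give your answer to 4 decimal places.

σ̂²_MAP = 3.9921

Sum of squared deviations about the known mean: SS = (2.9−3)² + (7.7−3)² + (5.6−3)² + (5−3)² + (1.3−3)² + (1.9−3)² + (6.3−3)² = 47.85.
The Normal likelihood contributes (σ²)^(−n/2) exp(−SS/(2σ²)), so the posterior is Inverse-Gamma(α + n/2, β + SS/2) = Inverse-Gamma(8.5, 37.925).
The mode of Inverse-Gamma(a, b) is b/(a+1) = 37.925/9.5 ≈ 3.9921.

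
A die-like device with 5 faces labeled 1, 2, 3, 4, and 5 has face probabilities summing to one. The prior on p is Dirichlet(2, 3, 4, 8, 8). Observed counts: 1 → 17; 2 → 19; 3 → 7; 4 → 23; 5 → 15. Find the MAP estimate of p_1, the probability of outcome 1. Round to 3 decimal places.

MAP estimate: 0.178

The posterior is Dirichlet(αᵢ + nᵢ) = Dirichlet(19, 22, 11, 31, 23).
For a Dirichlet(a₁,…,a_K) with all aᵢ > 1, the mode has j-th component (aⱼ − 1)/(Σaᵢ − K).
Here Σaᵢ = 106 and K = 5, so p_1 = (19 − 1)/(106 − 5) = 18/101 ≈ 0.178.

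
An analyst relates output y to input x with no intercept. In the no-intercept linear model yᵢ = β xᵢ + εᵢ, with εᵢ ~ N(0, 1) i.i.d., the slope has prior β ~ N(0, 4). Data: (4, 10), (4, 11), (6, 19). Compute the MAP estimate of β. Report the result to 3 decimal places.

β̂_MAP = 2.901

log p(β | y) = −Σ(yᵢ − βxᵢ)²/(2·1) − β²/(2·4) + const.
Setting the derivative to zero: Σxᵢ(yᵢ − βxᵢ)/1 − β/4 = 0, so β = Σxᵢyᵢ / (Σxᵢ² + σ²/τ²).
Σxᵢyᵢ = 4·10 + 4·11 + 6·19 = 198; Σxᵢ² = 68; σ²/τ² = 0.25.
β̂_MAP = 198 / (68 + 0.25) = 198/68.25 ≈ 2.901.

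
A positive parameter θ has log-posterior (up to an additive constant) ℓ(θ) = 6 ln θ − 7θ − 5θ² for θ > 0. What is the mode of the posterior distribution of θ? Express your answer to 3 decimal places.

ℓ'(θ) = 6/θ − 7 − 10θ. Setting this to zero and multiplying by θ: 10θ² + 7θ − 6 = 0.
θ = (−7 + √(7² + 4·10·6)) / (2·10) = (−7 + √289) / 20 = (−7 + 17)/20 = 1/2.
ℓ''(θ) = −6/θ² − 10 < 0, confirming a maximum.

θ̂_MAP = 0.500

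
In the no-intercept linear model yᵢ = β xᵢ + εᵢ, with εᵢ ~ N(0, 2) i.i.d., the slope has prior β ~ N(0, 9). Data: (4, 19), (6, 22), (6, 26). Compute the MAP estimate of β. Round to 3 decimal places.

log p(β | y) = −Σ(yᵢ − βxᵢ)²/(2·2) − β²/(2·9) + const.
Setting the derivative to zero: Σxᵢ(yᵢ − βxᵢ)/2 − β/9 = 0, so β = Σxᵢyᵢ / (Σxᵢ² + σ²/τ²).
Σxᵢyᵢ = 4·19 + 6·22 + 6·26 = 364; Σxᵢ² = 88; σ²/τ² = 2/9.
β̂_MAP = 364 / (88 + 2/9) = 364/(794/9) = 1638/397 ≈ 4.126.

β̂_MAP = 4.126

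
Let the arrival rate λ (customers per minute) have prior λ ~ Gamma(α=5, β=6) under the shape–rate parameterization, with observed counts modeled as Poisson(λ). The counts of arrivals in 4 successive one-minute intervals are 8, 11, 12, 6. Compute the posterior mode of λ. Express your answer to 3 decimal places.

λ̂_MAP = 4.100

Σxᵢ = 8+11+12+6 = 37, with n = 4.
Posterior ∝ λ^4e^(−6λ) · λ^37e^(−4λ) = λ^41e^(−10λ), i.e. Gamma(shape=42, rate=10).
The mode of a Gamma(a, b) with a ≥ 1 (shape–rate) is (a−1)/b = 41/10 ≈ 4.100.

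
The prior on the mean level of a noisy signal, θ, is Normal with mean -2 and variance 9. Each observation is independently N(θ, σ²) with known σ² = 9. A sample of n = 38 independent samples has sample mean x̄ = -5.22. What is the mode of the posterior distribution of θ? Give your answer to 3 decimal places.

θ̂_MAP = -5.137

n = 38, x̄ = -5.22.
For a Normal prior and Normal likelihood with known variance, the posterior is Normal; its mode equals its mean, the precision-weighted average.
Prior precision 1/σ₀² = 1/9; data precision n/σ² = 38/9.
θ̂ = ((1/9)·(-2) + (38/9)·(-5.22)) / (1/9 + 38/9) = (-5009/225)/(13/3) = -5009/975 ≈ -5.137.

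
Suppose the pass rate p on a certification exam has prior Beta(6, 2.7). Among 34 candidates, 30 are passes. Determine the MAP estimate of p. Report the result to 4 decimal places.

Prior: Beta(6, 2.7).
Data: 30 successes in 34 trials. The binomial likelihood contributes p^30(1−p)^4, so the posterior is Beta(6+30, 2.7+4) = Beta(36, 6.7).
For Beta(a, b) with a, b > 1 the mode is (a−1)/(a+b−2) = 35/40.7 ≈ 0.8600.

p̂_MAP = 0.8600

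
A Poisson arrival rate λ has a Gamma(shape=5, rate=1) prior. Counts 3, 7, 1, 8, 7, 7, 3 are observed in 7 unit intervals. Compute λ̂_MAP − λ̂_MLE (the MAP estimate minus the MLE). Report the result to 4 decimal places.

MAP − MLE = -0.1429

Σxᵢ = 36. Posterior is Gamma(41, 8); MAP = (41−1)/8 = 40/8 ≈ 5.00000.
MLE = x̄ = 36/7 ≈ 5.14286.
Difference = 40/8 − 36/7 = -1/7 ≈ -0.1429.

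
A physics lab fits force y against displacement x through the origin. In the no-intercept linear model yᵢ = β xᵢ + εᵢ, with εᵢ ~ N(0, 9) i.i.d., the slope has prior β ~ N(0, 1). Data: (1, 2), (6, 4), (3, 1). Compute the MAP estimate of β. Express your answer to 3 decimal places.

β̂_MAP = 0.527

log p(β | y) = −Σ(yᵢ − βxᵢ)²/(2·9) − β²/(2·1) + const.
Setting the derivative to zero: Σxᵢ(yᵢ − βxᵢ)/9 − β/1 = 0, so β = Σxᵢyᵢ / (Σxᵢ² + σ²/τ²).
Σxᵢyᵢ = 1·2 + 6·4 + 3·1 = 29; Σxᵢ² = 46; σ²/τ² = 9.
β̂_MAP = 29 / (46 + 9) = 29/55 ≈ 0.527.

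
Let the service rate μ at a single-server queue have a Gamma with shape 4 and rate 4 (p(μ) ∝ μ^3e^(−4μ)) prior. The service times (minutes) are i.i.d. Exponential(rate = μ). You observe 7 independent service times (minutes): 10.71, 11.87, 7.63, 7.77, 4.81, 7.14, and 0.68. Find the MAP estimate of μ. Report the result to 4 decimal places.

μ̂_MAP = 0.1831

The Exponential(rate=μ) likelihood is ∝ μ^n e^(−μΣtᵢ). Here n = 7 and Σtᵢ = 10.71 + 11.87 + 7.63 + 7.77 + 4.81 + 7.14 + 0.68 = 50.61.
Posterior ∝ μ^3e^(−4μ) · μ^7e^(−50.61μ) = μ^10e^(−54.61μ), i.e. Gamma(11, 54.61).
Mode = (a−1)/b = 10/54.61 ≈ 0.1831.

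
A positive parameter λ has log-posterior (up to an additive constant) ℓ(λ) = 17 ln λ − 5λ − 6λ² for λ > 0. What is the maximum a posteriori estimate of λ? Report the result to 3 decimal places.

ℓ'(λ) = 17/λ − 5 − 12λ. Setting this to zero and multiplying by λ: 12λ² + 5λ − 17 = 0.
λ = (−5 + √(5² + 4·12·17)) / (2·12) = (−5 + √841) / 24 = (−5 + 29)/24 = 1.
ℓ''(λ) = −17/λ² − 12 < 0, confirming a maximum.

λ̂_MAP = 1.000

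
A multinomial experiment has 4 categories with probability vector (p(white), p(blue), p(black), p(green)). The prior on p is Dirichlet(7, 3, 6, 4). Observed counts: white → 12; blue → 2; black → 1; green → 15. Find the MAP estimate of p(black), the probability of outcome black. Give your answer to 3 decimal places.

The posterior is Dirichlet(αᵢ + nᵢ) = Dirichlet(19, 5, 7, 19).
For a Dirichlet(a₁,…,a_K) with all aᵢ > 1, the mode has j-th component (aⱼ − 1)/(Σaᵢ − K).
Here Σaᵢ = 50 and K = 4, so p(black) = (7 − 1)/(50 − 4) = 6/46 ≈ 0.130.

MAP estimate of p(black) = 0.130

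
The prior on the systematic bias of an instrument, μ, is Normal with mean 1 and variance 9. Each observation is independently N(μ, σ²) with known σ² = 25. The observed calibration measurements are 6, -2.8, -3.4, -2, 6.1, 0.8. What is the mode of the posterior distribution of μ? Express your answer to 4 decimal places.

n = 6; x̄ = (6 + (-2.8) + (-3.4) + (-2) + 6.1 + 0.8)/6 = 4.7/6 = 47/60 ≈ 0.7833.
For a Normal prior and Normal likelihood with known variance, the posterior is Normal; its mode equals its mean, the precision-weighted average.
Prior precision 1/σ₀² = 1/9; data precision n/σ² = 6/25 = 0.24.
μ̂ = ((1/9)·1 + 0.24·(47/60)) / (1/9 + 0.24) = (673/2250)/(79/225) = 673/790 ≈ 0.8519.

μ̂_MAP = 0.8519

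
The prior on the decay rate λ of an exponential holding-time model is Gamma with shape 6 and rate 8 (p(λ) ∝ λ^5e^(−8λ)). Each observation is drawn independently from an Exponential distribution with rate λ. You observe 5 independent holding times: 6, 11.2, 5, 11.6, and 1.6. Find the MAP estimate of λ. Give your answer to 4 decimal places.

λ̂_MAP = 0.2304

The Exponential(rate=λ) likelihood is ∝ λ^n e^(−λΣtᵢ). Here n = 5 and Σtᵢ = 6 + 11.2 + 5 + 11.6 + 1.6 = 35.4.
Posterior ∝ λ^5e^(−8λ) · λ^5e^(−35.4λ) = λ^10e^(−43.4λ), i.e. Gamma(11, 43.4).
Mode = (a−1)/b = 10/43.4 ≈ 0.2304.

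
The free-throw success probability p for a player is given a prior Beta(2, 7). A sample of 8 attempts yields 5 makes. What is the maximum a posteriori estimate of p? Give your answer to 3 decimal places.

Prior: Beta(2, 7).
Data: 5 successes in 8 trials. The binomial likelihood contributes p^5(1−p)^3, so the posterior is Beta(2+5, 7+3) = Beta(7, 10).
For Beta(a, b) with a, b > 1 the mode is (a−1)/(a+b−2) = 6/15 ≈ 0.400.

p̂_MAP = 0.400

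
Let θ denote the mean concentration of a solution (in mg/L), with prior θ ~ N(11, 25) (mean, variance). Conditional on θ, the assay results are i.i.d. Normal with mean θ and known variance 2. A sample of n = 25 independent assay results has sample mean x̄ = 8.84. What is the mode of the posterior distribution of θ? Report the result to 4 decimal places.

θ̂_MAP = 8.8469

n = 25, x̄ = 8.84.
For a Normal prior and Normal likelihood with known variance, the posterior is Normal; its mode equals its mean, the precision-weighted average.
Prior precision 1/σ₀² = 1/25 = 0.04; data precision n/σ² = 25/2 = 12.5.
θ̂ = (0.04·11 + 12.5·8.84) / (0.04 + 12.5) = 110.94/12.54 = 1849/209 ≈ 8.8469.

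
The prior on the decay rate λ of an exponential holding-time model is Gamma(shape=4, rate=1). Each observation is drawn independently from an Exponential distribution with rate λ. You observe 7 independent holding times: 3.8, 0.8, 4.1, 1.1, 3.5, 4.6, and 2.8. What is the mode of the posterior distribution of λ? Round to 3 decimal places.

The Exponential(rate=λ) likelihood is ∝ λ^n e^(−λΣtᵢ). Here n = 7 and Σtᵢ = 3.8 + 0.8 + 4.1 + 1.1 + 3.5 + 4.6 + 2.8 = 20.7.
Posterior ∝ λ^3e^(−1λ) · λ^7e^(−20.7λ) = λ^10e^(−21.7λ), i.e. Gamma(11, 21.7).
Mode = (a−1)/b = 10/21.7 ≈ 0.461.

λ̂_MAP = 0.461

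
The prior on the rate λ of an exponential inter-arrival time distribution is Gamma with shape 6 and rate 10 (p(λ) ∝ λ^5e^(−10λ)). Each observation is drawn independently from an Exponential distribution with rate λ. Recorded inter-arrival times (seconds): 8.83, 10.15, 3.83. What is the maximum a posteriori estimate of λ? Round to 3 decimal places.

λ̂_MAP = 0.244

The Exponential(rate=λ) likelihood is ∝ λ^n e^(−λΣtᵢ). Here n = 3 and Σtᵢ = 8.83 + 10.15 + 3.83 = 22.81.
Posterior ∝ λ^5e^(−10λ) · λ^3e^(−22.81λ) = λ^8e^(−32.81λ), i.e. Gamma(9, 32.81).
Mode = (a−1)/b = 8/32.81 ≈ 0.244.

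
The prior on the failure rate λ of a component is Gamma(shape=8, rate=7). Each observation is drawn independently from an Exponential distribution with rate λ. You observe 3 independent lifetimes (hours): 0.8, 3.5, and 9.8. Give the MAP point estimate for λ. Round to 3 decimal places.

λ̂_MAP = 0.474

The Exponential(rate=λ) likelihood is ∝ λ^n e^(−λΣtᵢ). Here n = 3 and Σtᵢ = 0.8 + 3.5 + 9.8 = 14.1.
Posterior ∝ λ^7e^(−7λ) · λ^3e^(−14.1λ) = λ^10e^(−21.1λ), i.e. Gamma(11, 21.1).
Mode = (a−1)/b = 10/21.1 ≈ 0.474.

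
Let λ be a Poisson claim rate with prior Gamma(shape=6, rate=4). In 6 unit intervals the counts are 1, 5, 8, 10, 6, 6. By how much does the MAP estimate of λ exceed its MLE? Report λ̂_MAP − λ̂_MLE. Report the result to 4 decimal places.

Σxᵢ = 36. Posterior is Gamma(42, 10); MAP = (42−1)/10 = 41/10 ≈ 4.10000.
MLE = x̄ = 36/6 ≈ 6.00000.
Difference = 41/10 − 36/6 = -19/10 ≈ -1.9000.

MAP − MLE = -1.9000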